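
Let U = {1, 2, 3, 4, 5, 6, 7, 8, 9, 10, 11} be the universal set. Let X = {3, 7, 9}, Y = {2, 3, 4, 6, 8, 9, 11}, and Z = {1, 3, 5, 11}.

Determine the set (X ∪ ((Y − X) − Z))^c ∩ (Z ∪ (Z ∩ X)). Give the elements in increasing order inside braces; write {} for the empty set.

{1, 5, 11}

Y − X = {2, 4, 6, 8, 11}
(Y − X) − Z = {2, 4, 6, 8}
X ∪ ((Y − X) − Z) = {2, 3, 4, 6, 7, 8, 9}
(X ∪ ((Y − X) − Z))^c = {1, 5, 10, 11}
Z ∩ X = {3}
Z ∪ (Z ∩ X) = {1, 3, 5, 11}
(X ∪ ((Y − X) − Z))^c ∩ (Z ∪ (Z ∩ X)) = {1, 5, 11}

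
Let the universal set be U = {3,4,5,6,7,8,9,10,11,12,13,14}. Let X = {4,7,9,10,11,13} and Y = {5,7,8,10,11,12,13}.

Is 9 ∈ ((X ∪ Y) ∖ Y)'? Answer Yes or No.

9 ∈ X and 9 ∉ Y, so 9 ∈ X ∪ Y
9 ∈ (X ∪ Y) and 9 ∉ Y, so 9 ∈ (X ∪ Y) ∖ Y
9 ∉ ((X ∪ Y) ∖ Y)' since 9 ∈ ((X ∪ Y) ∖ Y)

No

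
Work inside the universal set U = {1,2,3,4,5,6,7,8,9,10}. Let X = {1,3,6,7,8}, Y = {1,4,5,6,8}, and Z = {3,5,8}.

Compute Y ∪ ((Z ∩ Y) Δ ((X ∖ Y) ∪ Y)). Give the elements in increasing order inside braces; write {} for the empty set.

{1,3,4,5,6,7,8}

Z ∩ Y = {5,8}
X ∖ Y = {3,7}
(X ∖ Y) ∪ Y = {1,3,4,5,6,7,8}
(Z ∩ Y) Δ ((X ∖ Y) ∪ Y) = {1,3,4,6,7}
Y ∪ ((Z ∩ Y) Δ ((X ∖ Y) ∪ Y)) = {1,3,4,5,6,7,8}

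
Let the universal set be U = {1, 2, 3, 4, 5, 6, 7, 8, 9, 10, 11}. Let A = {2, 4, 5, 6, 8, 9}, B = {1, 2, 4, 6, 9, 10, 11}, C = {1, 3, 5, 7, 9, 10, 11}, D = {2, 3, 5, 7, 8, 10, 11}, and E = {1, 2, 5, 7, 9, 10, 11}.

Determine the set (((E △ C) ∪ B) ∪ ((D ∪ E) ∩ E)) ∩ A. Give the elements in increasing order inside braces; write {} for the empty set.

E △ C = {2, 3}
(E △ C) ∪ B = {1, 2, 3, 4, 6, 9, 10, 11}
D ∪ E = {1, 2, 3, 5, 7, 8, 9, 10, 11}
(D ∪ E) ∩ E = {1, 2, 5, 7, 9, 10, 11}
((E △ C) ∪ B) ∪ ((D ∪ E) ∩ E) = {1, 2, 3, 4, 5, 6, 7, 9, 10, 11}
(((E △ C) ∪ B) ∪ ((D ∪ E) ∩ E)) ∩ A = {2, 4, 5, 6, 9}

{2, 4, 5, 6, 9}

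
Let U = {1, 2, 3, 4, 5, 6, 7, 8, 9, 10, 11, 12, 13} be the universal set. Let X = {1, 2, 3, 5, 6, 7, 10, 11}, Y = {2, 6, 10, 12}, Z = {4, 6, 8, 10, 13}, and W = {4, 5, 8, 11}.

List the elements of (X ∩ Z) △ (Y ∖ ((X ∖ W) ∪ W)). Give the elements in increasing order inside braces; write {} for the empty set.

X ∩ Z = {6, 10}
X ∖ W = {1, 2, 3, 6, 7, 10}
(X ∖ W) ∪ W = {1, 2, 3, 4, 5, 6, 7, 8, 10, 11}
Y ∖ ((X ∖ W) ∪ W) = {12}
(X ∩ Z) △ (Y ∖ ((X ∖ W) ∪ W)) = {6, 10, 12}

{6, 10, 12}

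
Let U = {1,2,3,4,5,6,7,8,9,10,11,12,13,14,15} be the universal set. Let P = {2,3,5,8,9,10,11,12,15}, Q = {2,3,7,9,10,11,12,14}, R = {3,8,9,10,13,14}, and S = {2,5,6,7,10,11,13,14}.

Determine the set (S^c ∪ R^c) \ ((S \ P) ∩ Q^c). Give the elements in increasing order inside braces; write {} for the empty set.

{1,2,3,4,5,7,8,9,11,12,15}

S^c = {1,3,4,8,9,12,15}
R^c = {1,2,4,5,6,7,11,12,15}
S^c ∪ R^c = {1,2,3,4,5,6,7,8,9,11,12,15}
S \ P = {6,7,13,14}
Q^c = {1,4,5,6,8,13,15}
(S \ P) ∩ Q^c = {6,13}
(S^c ∪ R^c) \ ((S \ P) ∩ Q^c) = {1,2,3,4,5,7,8,9,11,12,15}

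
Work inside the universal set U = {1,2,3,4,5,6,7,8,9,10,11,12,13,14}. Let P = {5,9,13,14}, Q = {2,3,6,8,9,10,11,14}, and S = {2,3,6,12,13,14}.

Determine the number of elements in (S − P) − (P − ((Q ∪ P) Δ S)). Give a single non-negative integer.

4

S − P = {2,3,6,12}
Q ∪ P = {2,3,5,6,8,9,10,11,13,14}
(Q ∪ P) Δ S = {5,8,9,10,11,12}
P − ((Q ∪ P) Δ S) = {13,14}
(S − P) − (P − ((Q ∪ P) Δ S)) = {2,3,6,12}
|(S − P) − (P − ((Q ∪ P) Δ S))| = 4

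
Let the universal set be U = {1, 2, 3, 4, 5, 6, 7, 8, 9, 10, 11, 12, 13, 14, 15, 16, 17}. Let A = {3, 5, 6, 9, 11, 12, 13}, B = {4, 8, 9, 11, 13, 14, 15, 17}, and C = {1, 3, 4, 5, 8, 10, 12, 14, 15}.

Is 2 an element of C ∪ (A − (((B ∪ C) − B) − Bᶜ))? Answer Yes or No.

2 ∉ B and 2 ∉ C, so 2 ∉ B ∪ C
2 ∉ (B ∪ C) and 2 ∉ B, so 2 ∉ (B ∪ C) − B
2 ∉ B, so 2 ∈ Bᶜ
2 ∉ ((B ∪ C) − B) and 2 ∈ Bᶜ, so 2 ∉ ((B ∪ C) − B) − Bᶜ
2 ∉ A and 2 ∉ (((B ∪ C) − B) − Bᶜ), so 2 ∉ A − (((B ∪ C) − B) − Bᶜ)
2 ∉ C and 2 ∉ (A − (((B ∪ C) − B) − Bᶜ)), so 2 ∉ C ∪ (A − (((B ∪ C) − B) − Bᶜ))

No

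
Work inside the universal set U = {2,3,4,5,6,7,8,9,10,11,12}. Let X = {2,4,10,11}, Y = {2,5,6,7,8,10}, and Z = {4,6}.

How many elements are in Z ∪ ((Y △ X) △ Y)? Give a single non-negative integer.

Y △ X = {4,5,6,7,8,11}
(Y △ X) △ Y = {2,4,10,11}
Z ∪ ((Y △ X) △ Y) = {2,4,6,10,11}
|Z ∪ ((Y △ X) △ Y)| = 5

5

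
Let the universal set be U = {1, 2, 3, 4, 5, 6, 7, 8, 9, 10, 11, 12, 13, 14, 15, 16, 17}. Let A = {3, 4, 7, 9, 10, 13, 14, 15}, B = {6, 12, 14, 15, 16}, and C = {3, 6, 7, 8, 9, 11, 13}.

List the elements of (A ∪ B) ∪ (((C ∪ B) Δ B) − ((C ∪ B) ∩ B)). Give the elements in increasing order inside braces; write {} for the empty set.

A ∪ B = {3, 4, 6, 7, 9, 10, 12, 13, 14, 15, 16}
C ∪ B = {3, 6, 7, 8, 9, 11, 12, 13, 14, 15, 16}
(C ∪ B) Δ B = {3, 7, 8, 9, 11, 13}
(C ∪ B) ∩ B = {6, 12, 14, 15, 16}
((C ∪ B) Δ B) − ((C ∪ B) ∩ B) = {3, 7, 8, 9, 11, 13}
(A ∪ B) ∪ (((C ∪ B) Δ B) − ((C ∪ B) ∩ B)) = {3, 4, 6, 7, 8, 9, 10, 11, 12, 13, 14, 15, 16}

{3, 4, 6, 7, 8, 9, 10, 11, 12, 13, 14, 15, 16}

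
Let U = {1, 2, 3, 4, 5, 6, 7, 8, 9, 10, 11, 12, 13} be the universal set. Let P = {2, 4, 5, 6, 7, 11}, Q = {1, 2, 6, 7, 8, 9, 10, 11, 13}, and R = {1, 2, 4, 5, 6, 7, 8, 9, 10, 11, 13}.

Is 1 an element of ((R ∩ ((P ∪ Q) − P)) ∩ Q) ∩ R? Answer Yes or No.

1 ∉ P and 1 ∈ Q, so 1 ∈ P ∪ Q
1 ∈ (P ∪ Q) and 1 ∉ P, so 1 ∈ (P ∪ Q) − P
1 ∈ R and 1 ∈ ((P ∪ Q) − P), so 1 ∈ R ∩ ((P ∪ Q) − P)
1 ∈ (R ∩ ((P ∪ Q) − P)) and 1 ∈ Q, so 1 ∈ (R ∩ ((P ∪ Q) − P)) ∩ Q
1 ∈ ((R ∩ ((P ∪ Q) − P)) ∩ Q) and 1 ∈ R, so 1 ∈ ((R ∩ ((P ∪ Q) − P)) ∩ Q) ∩ R

Yes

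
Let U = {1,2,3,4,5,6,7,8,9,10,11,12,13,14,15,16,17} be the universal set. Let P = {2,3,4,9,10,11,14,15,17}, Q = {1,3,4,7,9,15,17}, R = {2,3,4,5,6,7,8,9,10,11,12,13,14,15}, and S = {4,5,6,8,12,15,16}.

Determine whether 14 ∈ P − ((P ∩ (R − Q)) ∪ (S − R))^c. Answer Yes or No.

Yes

14 ∈ R and 14 ∉ Q, so 14 ∈ R − Q
14 ∈ P and 14 ∈ (R − Q), so 14 ∈ P ∩ (R − Q)
14 ∉ S and 14 ∈ R, so 14 ∉ S − R
14 ∈ (P ∩ (R − Q)) and 14 ∉ (S − R), so 14 ∈ (P ∩ (R − Q)) ∪ (S − R)
14 ∉ ((P ∩ (R − Q)) ∪ (S − R))^c since 14 ∈ ((P ∩ (R − Q)) ∪ (S − R))
14 ∈ P and 14 ∉ ((P ∩ (R − Q)) ∪ (S − R))^c, so 14 ∈ P − ((P ∩ (R − Q)) ∪ (S − R))^c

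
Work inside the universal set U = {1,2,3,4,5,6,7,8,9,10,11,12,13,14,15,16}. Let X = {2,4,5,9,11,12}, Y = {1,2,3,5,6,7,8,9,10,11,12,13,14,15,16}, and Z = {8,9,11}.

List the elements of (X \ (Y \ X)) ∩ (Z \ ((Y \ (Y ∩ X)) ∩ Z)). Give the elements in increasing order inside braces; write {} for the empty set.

{9,11}

Y \ X = {1,3,6,7,8,10,13,14,15,16}
X \ (Y \ X) = {2,4,5,9,11,12}
Y ∩ X = {2,5,9,11,12}
Y \ (Y ∩ X) = {1,3,6,7,8,10,13,14,15,16}
(Y \ (Y ∩ X)) ∩ Z = {8}
Z \ ((Y \ (Y ∩ X)) ∩ Z) = {9,11}
(X \ (Y \ X)) ∩ (Z \ ((Y \ (Y ∩ X)) ∩ Z)) = {9,11}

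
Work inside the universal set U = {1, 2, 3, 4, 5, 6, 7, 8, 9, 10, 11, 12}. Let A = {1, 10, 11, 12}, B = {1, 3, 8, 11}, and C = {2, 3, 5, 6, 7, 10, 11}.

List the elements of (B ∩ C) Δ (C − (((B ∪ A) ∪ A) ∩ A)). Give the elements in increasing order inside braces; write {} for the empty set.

{2, 5, 6, 7, 11}

B ∩ C = {3, 11}
B ∪ A = {1, 3, 8, 10, 11, 12}
(B ∪ A) ∪ A = {1, 3, 8, 10, 11, 12}
((B ∪ A) ∪ A) ∩ A = {1, 10, 11, 12}
C − (((B ∪ A) ∪ A) ∩ A) = {2, 3, 5, 6, 7}
(B ∩ C) Δ (C − (((B ∪ A) ∪ A) ∩ A)) = {2, 5, 6, 7, 11}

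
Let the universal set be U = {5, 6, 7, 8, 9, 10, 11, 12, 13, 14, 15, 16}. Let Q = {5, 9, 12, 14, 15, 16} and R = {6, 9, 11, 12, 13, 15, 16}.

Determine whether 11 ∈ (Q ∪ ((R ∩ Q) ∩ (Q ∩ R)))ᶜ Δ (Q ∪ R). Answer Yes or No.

11 ∈ R and 11 ∉ Q, so 11 ∉ R ∩ Q
11 ∉ Q and 11 ∈ R, so 11 ∉ Q ∩ R
11 ∉ (R ∩ Q) and 11 ∉ (Q ∩ R), so 11 ∉ (R ∩ Q) ∩ (Q ∩ R)
11 ∉ Q and 11 ∉ ((R ∩ Q) ∩ (Q ∩ R)), so 11 ∉ Q ∪ ((R ∩ Q) ∩ (Q ∩ R))
11 ∈ (Q ∪ ((R ∩ Q) ∩ (Q ∩ R)))ᶜ since 11 ∉ (Q ∪ ((R ∩ Q) ∩ (Q ∩ R)))
11 ∉ Q and 11 ∈ R, so 11 ∈ Q ∪ R
11 ∈ (Q ∪ ((R ∩ Q) ∩ (Q ∩ R)))ᶜ and 11 ∈ (Q ∪ R), so 11 ∉ (Q ∪ ((R ∩ Q) ∩ (Q ∩ R)))ᶜ Δ (Q ∪ R)

No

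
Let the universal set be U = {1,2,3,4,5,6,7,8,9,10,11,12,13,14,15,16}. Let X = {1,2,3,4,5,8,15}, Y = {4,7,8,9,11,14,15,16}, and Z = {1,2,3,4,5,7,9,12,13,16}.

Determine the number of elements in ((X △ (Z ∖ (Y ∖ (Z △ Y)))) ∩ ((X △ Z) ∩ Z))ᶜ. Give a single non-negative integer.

14

Z △ Y = {1,2,3,5,8,11,12,13,14,15}
Y ∖ (Z △ Y) = {4,7,9,16}
Z ∖ (Y ∖ (Z △ Y)) = {1,2,3,5,12,13}
X △ (Z ∖ (Y ∖ (Z △ Y))) = {4,8,12,13,15}
X △ Z = {7,8,9,12,13,15,16}
(X △ Z) ∩ Z = {7,9,12,13,16}
(X △ (Z ∖ (Y ∖ (Z △ Y)))) ∩ ((X △ Z) ∩ Z) = {12,13}
((X △ (Z ∖ (Y ∖ (Z △ Y)))) ∩ ((X △ Z) ∩ Z))ᶜ = {1,2,3,4,5,6,7,8,9,10,11,14,15,16}
|((X △ (Z ∖ (Y ∖ (Z △ Y)))) ∩ ((X △ Z) ∩ Z))ᶜ| = 14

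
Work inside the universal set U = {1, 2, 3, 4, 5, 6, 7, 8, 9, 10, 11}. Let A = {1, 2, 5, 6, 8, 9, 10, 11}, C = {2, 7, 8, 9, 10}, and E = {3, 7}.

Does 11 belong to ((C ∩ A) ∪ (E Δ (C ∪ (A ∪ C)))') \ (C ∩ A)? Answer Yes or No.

11 ∉ C and 11 ∈ A, so 11 ∉ C ∩ A
11 ∈ A and 11 ∉ C, so 11 ∈ A ∪ C
11 ∉ C and 11 ∈ (A ∪ C), so 11 ∈ C ∪ (A ∪ C)
11 ∉ E and 11 ∈ (C ∪ (A ∪ C)), so 11 ∈ E Δ (C ∪ (A ∪ C))
11 ∉ (E Δ (C ∪ (A ∪ C)))' since 11 ∈ (E Δ (C ∪ (A ∪ C)))
11 ∉ (C ∩ A) and 11 ∉ (E Δ (C ∪ (A ∪ C)))', so 11 ∉ (C ∩ A) ∪ (E Δ (C ∪ (A ∪ C)))'
11 ∉ C and 11 ∈ A, so 11 ∉ C ∩ A
11 ∉ ((C ∩ A) ∪ (E Δ (C ∪ (A ∪ C)))') and 11 ∉ (C ∩ A), so 11 ∉ ((C ∩ A) ∪ (E Δ (C ∪ (A ∪ C)))') \ (C ∩ A)

No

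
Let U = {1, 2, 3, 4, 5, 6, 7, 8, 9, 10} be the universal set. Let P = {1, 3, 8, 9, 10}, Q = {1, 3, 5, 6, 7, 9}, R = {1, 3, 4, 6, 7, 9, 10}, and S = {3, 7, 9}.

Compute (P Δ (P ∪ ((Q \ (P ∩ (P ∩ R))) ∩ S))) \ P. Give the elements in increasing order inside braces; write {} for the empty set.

{7}

P ∩ R = {1, 3, 9, 10}
P ∩ (P ∩ R) = {1, 3, 9, 10}
Q \ (P ∩ (P ∩ R)) = {5, 6, 7}
(Q \ (P ∩ (P ∩ R))) ∩ S = {7}
P ∪ ((Q \ (P ∩ (P ∩ R))) ∩ S) = {1, 3, 7, 8, 9, 10}
P Δ (P ∪ ((Q \ (P ∩ (P ∩ R))) ∩ S)) = {7}
(P Δ (P ∪ ((Q \ (P ∩ (P ∩ R))) ∩ S))) \ P = {7}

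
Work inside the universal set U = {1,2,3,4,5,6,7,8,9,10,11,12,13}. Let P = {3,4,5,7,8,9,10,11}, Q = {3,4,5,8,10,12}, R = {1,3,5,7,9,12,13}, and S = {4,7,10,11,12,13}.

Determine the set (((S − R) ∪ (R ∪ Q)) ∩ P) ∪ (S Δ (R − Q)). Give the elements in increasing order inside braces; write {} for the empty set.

S − R = {4,10,11}
R ∪ Q = {1,3,4,5,7,8,9,10,12,13}
(S − R) ∪ (R ∪ Q) = {1,3,4,5,7,8,9,10,11,12,13}
((S − R) ∪ (R ∪ Q)) ∩ P = {3,4,5,7,8,9,10,11}
R − Q = {1,7,9,13}
S Δ (R − Q) = {1,4,9,10,11,12}
(((S − R) ∪ (R ∪ Q)) ∩ P) ∪ (S Δ (R − Q)) = {1,3,4,5,7,8,9,10,11,12}

{1,3,4,5,7,8,9,10,11,12}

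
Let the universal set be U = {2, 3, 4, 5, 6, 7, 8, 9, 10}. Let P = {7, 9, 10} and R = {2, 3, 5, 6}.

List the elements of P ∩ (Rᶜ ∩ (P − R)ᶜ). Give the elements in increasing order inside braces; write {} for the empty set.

{}

Rᶜ = {4, 7, 8, 9, 10}
P − R = {7, 9, 10}
(P − R)ᶜ = {2, 3, 4, 5, 6, 8}
Rᶜ ∩ (P − R)ᶜ = {4, 8}
P ∩ (Rᶜ ∩ (P − R)ᶜ) = {}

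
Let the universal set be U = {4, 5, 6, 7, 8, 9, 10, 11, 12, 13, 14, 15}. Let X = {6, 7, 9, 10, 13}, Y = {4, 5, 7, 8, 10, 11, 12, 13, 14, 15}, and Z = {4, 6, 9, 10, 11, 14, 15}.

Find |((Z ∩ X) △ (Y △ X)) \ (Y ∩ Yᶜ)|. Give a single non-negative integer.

Z ∩ X = {6, 9, 10}
Y △ X = {4, 5, 6, 8, 9, 11, 12, 14, 15}
(Z ∩ X) △ (Y △ X) = {4, 5, 8, 10, 11, 12, 14, 15}
Yᶜ = {6, 9}
Y ∩ Yᶜ = {}
((Z ∩ X) △ (Y △ X)) \ (Y ∩ Yᶜ) = {4, 5, 8, 10, 11, 12, 14, 15}
|((Z ∩ X) △ (Y △ X)) \ (Y ∩ Yᶜ)| = 8

8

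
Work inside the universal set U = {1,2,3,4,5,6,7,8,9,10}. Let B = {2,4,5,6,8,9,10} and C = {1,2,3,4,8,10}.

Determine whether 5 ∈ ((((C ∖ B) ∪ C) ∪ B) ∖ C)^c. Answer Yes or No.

No

5 ∉ C and 5 ∈ B, so 5 ∉ C ∖ B
5 ∉ (C ∖ B) and 5 ∉ C, so 5 ∉ (C ∖ B) ∪ C
5 ∉ ((C ∖ B) ∪ C) and 5 ∈ B, so 5 ∈ ((C ∖ B) ∪ C) ∪ B
5 ∈ (((C ∖ B) ∪ C) ∪ B) and 5 ∉ C, so 5 ∈ (((C ∖ B) ∪ C) ∪ B) ∖ C
5 ∉ ((((C ∖ B) ∪ C) ∪ B) ∖ C)^c since 5 ∈ ((((C ∖ B) ∪ C) ∪ B) ∖ C)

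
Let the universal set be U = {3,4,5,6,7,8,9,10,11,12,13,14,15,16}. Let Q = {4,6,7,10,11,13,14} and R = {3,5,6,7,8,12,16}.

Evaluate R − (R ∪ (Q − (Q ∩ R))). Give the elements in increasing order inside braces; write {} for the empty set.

{}

Q ∩ R = {6,7}
Q − (Q ∩ R) = {4,10,11,13,14}
R ∪ (Q − (Q ∩ R)) = {3,4,5,6,7,8,10,11,12,13,14,16}
R − (R ∪ (Q − (Q ∩ R))) = {}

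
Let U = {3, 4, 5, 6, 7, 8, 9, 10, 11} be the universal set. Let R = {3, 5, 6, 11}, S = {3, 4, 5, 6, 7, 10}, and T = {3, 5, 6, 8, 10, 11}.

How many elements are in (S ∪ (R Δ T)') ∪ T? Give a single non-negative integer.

R Δ T = {8, 10}
(R Δ T)' = {3, 4, 5, 6, 7, 9, 11}
S ∪ (R Δ T)' = {3, 4, 5, 6, 7, 9, 10, 11}
(S ∪ (R Δ T)') ∪ T = {3, 4, 5, 6, 7, 8, 9, 10, 11}
|(S ∪ (R Δ T)') ∪ T| = 9

9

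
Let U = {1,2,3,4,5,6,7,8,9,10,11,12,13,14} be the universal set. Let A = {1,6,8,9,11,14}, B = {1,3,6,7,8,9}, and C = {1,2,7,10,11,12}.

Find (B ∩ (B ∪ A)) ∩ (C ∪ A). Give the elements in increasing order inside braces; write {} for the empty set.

B ∪ A = {1,3,6,7,8,9,11,14}
B ∩ (B ∪ A) = {1,3,6,7,8,9}
C ∪ A = {1,2,6,7,8,9,10,11,12,14}
(B ∩ (B ∪ A)) ∩ (C ∪ A) = {1,6,7,8,9}

{1,6,7,8,9}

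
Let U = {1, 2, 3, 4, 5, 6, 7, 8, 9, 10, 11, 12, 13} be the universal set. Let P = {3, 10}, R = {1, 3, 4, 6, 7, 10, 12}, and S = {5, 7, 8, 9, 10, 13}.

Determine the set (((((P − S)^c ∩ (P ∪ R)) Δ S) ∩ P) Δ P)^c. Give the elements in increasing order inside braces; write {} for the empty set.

{1, 2, 4, 5, 6, 7, 8, 9, 11, 12, 13}

P − S = {3}
(P − S)^c = {1, 2, 4, 5, 6, 7, 8, 9, 10, 11, 12, 13}
P ∪ R = {1, 3, 4, 6, 7, 10, 12}
(P − S)^c ∩ (P ∪ R) = {1, 4, 6, 7, 10, 12}
((P − S)^c ∩ (P ∪ R)) Δ S = {1, 4, 5, 6, 8, 9, 12, 13}
(((P − S)^c ∩ (P ∪ R)) Δ S) ∩ P = {}
((((P − S)^c ∩ (P ∪ R)) Δ S) ∩ P) Δ P = {3, 10}
(((((P − S)^c ∩ (P ∪ R)) Δ S) ∩ P) Δ P)^c = {1, 2, 4, 5, 6, 7, 8, 9, 11, 12, 13}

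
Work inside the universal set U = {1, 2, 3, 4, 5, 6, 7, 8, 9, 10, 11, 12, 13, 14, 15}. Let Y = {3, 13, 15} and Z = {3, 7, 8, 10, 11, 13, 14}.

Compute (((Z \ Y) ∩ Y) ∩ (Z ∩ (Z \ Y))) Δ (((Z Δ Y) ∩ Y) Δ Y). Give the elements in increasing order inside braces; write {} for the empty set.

Z \ Y = {7, 8, 10, 11, 14}
(Z \ Y) ∩ Y = {}
Z ∩ (Z \ Y) = {7, 8, 10, 11, 14}
((Z \ Y) ∩ Y) ∩ (Z ∩ (Z \ Y)) = {}
Z Δ Y = {7, 8, 10, 11, 14, 15}
(Z Δ Y) ∩ Y = {15}
((Z Δ Y) ∩ Y) Δ Y = {3, 13}
(((Z \ Y) ∩ Y) ∩ (Z ∩ (Z \ Y))) Δ (((Z Δ Y) ∩ Y) Δ Y) = {3, 13}

{3, 13}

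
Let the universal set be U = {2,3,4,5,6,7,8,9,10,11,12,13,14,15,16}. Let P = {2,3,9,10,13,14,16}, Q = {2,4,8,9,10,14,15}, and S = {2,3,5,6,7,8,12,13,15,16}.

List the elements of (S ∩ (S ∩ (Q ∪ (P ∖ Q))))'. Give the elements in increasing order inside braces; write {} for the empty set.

{4,5,6,7,9,10,11,12,14}

P ∖ Q = {3,13,16}
Q ∪ (P ∖ Q) = {2,3,4,8,9,10,13,14,15,16}
S ∩ (Q ∪ (P ∖ Q)) = {2,3,8,13,15,16}
S ∩ (S ∩ (Q ∪ (P ∖ Q))) = {2,3,8,13,15,16}
(S ∩ (S ∩ (Q ∪ (P ∖ Q))))' = {4,5,6,7,9,10,11,12,14}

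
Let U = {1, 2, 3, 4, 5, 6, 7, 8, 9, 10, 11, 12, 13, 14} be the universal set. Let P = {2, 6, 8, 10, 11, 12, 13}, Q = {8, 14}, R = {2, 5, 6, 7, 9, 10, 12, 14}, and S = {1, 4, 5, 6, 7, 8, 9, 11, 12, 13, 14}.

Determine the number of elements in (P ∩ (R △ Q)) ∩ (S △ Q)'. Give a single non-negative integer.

R △ Q = {2, 5, 6, 7, 8, 9, 10, 12}
P ∩ (R △ Q) = {2, 6, 8, 10, 12}
S △ Q = {1, 4, 5, 6, 7, 9, 11, 12, 13}
(S △ Q)' = {2, 3, 8, 10, 14}
(P ∩ (R △ Q)) ∩ (S △ Q)' = {2, 8, 10}
|(P ∩ (R △ Q)) ∩ (S △ Q)'| = 3

3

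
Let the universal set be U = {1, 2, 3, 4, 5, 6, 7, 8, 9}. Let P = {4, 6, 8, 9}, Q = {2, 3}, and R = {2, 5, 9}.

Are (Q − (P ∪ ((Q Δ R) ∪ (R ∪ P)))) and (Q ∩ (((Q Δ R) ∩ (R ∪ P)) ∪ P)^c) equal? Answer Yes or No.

Q Δ R = {3, 5, 9}
R ∪ P = {2, 4, 5, 6, 8, 9}
(Q Δ R) ∪ (R ∪ P) = {2, 3, 4, 5, 6, 8, 9}
P ∪ ((Q Δ R) ∪ (R ∪ P)) = {2, 3, 4, 5, 6, 8, 9}
Q − (P ∪ ((Q Δ R) ∪ (R ∪ P))) = {}
(Q Δ R) ∩ (R ∪ P) = {5, 9}
((Q Δ R) ∩ (R ∪ P)) ∪ P = {4, 5, 6, 8, 9}
(((Q Δ R) ∩ (R ∪ P)) ∪ P)^c = {1, 2, 3, 7}
Q ∩ (((Q Δ R) ∩ (R ∪ P)) ∪ P)^c = {2, 3}
2 ∈ Q ∩ (((Q Δ R) ∩ (R ∪ P)) ∪ P)^c but 2 ∉ Q − (P ∪ ((Q Δ R) ∪ (R ∪ P))), so they differ.

No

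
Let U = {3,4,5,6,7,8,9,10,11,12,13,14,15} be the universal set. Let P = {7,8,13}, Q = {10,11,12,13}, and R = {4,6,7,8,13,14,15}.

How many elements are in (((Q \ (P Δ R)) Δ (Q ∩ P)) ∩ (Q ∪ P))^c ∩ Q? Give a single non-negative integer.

P Δ R = {4,6,14,15}
Q \ (P Δ R) = {10,11,12,13}
Q ∩ P = {13}
(Q \ (P Δ R)) Δ (Q ∩ P) = {10,11,12}
Q ∪ P = {7,8,10,11,12,13}
((Q \ (P Δ R)) Δ (Q ∩ P)) ∩ (Q ∪ P) = {10,11,12}
(((Q \ (P Δ R)) Δ (Q ∩ P)) ∩ (Q ∪ P))^c = {3,4,5,6,7,8,9,13,14,15}
(((Q \ (P Δ R)) Δ (Q ∩ P)) ∩ (Q ∪ P))^c ∩ Q = {13}
|(((Q \ (P Δ R)) Δ (Q ∩ P)) ∩ (Q ∪ P))^c ∩ Q| = 1

1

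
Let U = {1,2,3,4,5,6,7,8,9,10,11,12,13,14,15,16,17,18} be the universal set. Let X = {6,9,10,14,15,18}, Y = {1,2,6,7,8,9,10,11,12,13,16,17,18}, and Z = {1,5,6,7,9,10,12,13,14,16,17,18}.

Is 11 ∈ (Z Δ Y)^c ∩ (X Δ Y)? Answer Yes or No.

11 ∉ Z and 11 ∈ Y, so 11 ∈ Z Δ Y
11 ∉ (Z Δ Y)^c since 11 ∈ (Z Δ Y)
11 ∉ X and 11 ∈ Y, so 11 ∈ X Δ Y
11 ∉ (Z Δ Y)^c and 11 ∈ (X Δ Y), so 11 ∉ (Z Δ Y)^c ∩ (X Δ Y)

No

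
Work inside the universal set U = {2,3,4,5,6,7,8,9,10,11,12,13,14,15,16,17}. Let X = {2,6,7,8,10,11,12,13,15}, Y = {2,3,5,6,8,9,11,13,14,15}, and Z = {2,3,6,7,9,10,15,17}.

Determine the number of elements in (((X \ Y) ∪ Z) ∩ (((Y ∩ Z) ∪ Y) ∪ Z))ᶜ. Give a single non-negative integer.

8

X \ Y = {7,10,12}
(X \ Y) ∪ Z = {2,3,6,7,9,10,12,15,17}
Y ∩ Z = {2,3,6,9,15}
(Y ∩ Z) ∪ Y = {2,3,5,6,8,9,11,13,14,15}
((Y ∩ Z) ∪ Y) ∪ Z = {2,3,5,6,7,8,9,10,11,13,14,15,17}
((X \ Y) ∪ Z) ∩ (((Y ∩ Z) ∪ Y) ∪ Z) = {2,3,6,7,9,10,15,17}
(((X \ Y) ∪ Z) ∩ (((Y ∩ Z) ∪ Y) ∪ Z))ᶜ = {4,5,8,11,12,13,14,16}
|(((X \ Y) ∪ Z) ∩ (((Y ∩ Z) ∪ Y) ∪ Z))ᶜ| = 8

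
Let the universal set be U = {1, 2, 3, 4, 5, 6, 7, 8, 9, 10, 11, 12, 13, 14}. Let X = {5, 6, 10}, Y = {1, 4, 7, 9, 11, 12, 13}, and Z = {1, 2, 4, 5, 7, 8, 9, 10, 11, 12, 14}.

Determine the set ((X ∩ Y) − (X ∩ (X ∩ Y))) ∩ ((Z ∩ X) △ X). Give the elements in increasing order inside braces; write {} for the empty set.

X ∩ Y = {}
X ∩ (X ∩ Y) = {}
(X ∩ Y) − (X ∩ (X ∩ Y)) = {}
Z ∩ X = {5, 10}
(Z ∩ X) △ X = {6}
((X ∩ Y) − (X ∩ (X ∩ Y))) ∩ ((Z ∩ X) △ X) = {}

{}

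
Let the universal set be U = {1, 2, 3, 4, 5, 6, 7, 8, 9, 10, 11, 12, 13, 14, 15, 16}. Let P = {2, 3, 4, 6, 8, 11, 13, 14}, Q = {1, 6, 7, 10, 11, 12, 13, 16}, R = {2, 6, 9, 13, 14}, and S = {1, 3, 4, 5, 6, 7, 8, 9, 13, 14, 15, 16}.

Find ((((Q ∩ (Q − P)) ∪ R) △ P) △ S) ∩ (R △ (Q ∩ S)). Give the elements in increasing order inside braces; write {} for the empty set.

Q − P = {1, 7, 10, 12, 16}
Q ∩ (Q − P) = {1, 7, 10, 12, 16}
(Q ∩ (Q − P)) ∪ R = {1, 2, 6, 7, 9, 10, 12, 13, 14, 16}
((Q ∩ (Q − P)) ∪ R) △ P = {1, 3, 4, 7, 8, 9, 10, 11, 12, 16}
(((Q ∩ (Q − P)) ∪ R) △ P) △ S = {5, 6, 10, 11, 12, 13, 14, 15}
Q ∩ S = {1, 6, 7, 13, 16}
R △ (Q ∩ S) = {1, 2, 7, 9, 14, 16}
((((Q ∩ (Q − P)) ∪ R) △ P) △ S) ∩ (R △ (Q ∩ S)) = {14}

{14}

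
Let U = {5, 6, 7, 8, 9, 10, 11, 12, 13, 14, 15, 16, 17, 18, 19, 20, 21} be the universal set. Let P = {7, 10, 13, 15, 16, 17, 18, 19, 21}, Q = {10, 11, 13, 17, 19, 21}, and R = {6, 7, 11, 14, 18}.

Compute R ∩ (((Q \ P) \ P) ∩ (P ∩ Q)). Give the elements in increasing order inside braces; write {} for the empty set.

Q \ P = {11}
(Q \ P) \ P = {11}
P ∩ Q = {10, 13, 17, 19, 21}
((Q \ P) \ P) ∩ (P ∩ Q) = {}
R ∩ (((Q \ P) \ P) ∩ (P ∩ Q)) = {}

{}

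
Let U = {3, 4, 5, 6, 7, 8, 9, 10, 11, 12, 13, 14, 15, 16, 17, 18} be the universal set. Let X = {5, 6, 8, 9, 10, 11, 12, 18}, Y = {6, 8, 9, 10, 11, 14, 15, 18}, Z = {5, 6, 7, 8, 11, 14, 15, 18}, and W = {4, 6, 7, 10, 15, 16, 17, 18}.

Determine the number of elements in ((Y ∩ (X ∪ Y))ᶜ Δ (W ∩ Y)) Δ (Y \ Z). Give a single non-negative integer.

X ∪ Y = {5, 6, 8, 9, 10, 11, 12, 14, 15, 18}
Y ∩ (X ∪ Y) = {6, 8, 9, 10, 11, 14, 15, 18}
(Y ∩ (X ∪ Y))ᶜ = {3, 4, 5, 7, 12, 13, 16, 17}
W ∩ Y = {6, 10, 15, 18}
(Y ∩ (X ∪ Y))ᶜ Δ (W ∩ Y) = {3, 4, 5, 6, 7, 10, 12, 13, 15, 16, 17, 18}
Y \ Z = {9, 10}
((Y ∩ (X ∪ Y))ᶜ Δ (W ∩ Y)) Δ (Y \ Z) = {3, 4, 5, 6, 7, 9, 12, 13, 15, 16, 17, 18}
|((Y ∩ (X ∪ Y))ᶜ Δ (W ∩ Y)) Δ (Y \ Z)| = 12

12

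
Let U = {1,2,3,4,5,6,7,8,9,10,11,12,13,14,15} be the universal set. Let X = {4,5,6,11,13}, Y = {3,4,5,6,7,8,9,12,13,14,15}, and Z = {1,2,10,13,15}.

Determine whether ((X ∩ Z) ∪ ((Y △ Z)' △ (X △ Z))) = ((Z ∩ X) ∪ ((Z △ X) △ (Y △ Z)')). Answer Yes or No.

Yes

X ∩ Z = {13}
Y △ Z = {1,2,3,4,5,6,7,8,9,10,12,14}
(Y △ Z)' = {11,13,15}
X △ Z = {1,2,4,5,6,10,11,15}
(Y △ Z)' △ (X △ Z) = {1,2,4,5,6,10,13}
(X ∩ Z) ∪ ((Y △ Z)' △ (X △ Z)) = {1,2,4,5,6,10,13}
Z ∩ X = {13}
Z △ X = {1,2,4,5,6,10,11,15}
(Z △ X) △ (Y △ Z)' = {1,2,4,5,6,10,13}
(Z ∩ X) ∪ ((Z △ X) △ (Y △ Z)') = {1,2,4,5,6,10,13}
Both equal {1,2,4,5,6,10,13}, so (X ∩ Z) ∪ ((Y △ Z)' △ (X △ Z)) = (Z ∩ X) ∪ ((Z △ X) △ (Y △ Z)').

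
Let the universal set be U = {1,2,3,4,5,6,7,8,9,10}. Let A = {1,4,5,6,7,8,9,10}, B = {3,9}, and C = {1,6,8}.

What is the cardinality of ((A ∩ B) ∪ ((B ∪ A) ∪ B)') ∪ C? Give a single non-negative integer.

5

A ∩ B = {9}
B ∪ A = {1,3,4,5,6,7,8,9,10}
(B ∪ A) ∪ B = {1,3,4,5,6,7,8,9,10}
((B ∪ A) ∪ B)' = {2}
(A ∩ B) ∪ ((B ∪ A) ∪ B)' = {2,9}
((A ∩ B) ∪ ((B ∪ A) ∪ B)') ∪ C = {1,2,6,8,9}
|((A ∩ B) ∪ ((B ∪ A) ∪ B)') ∪ C| = 5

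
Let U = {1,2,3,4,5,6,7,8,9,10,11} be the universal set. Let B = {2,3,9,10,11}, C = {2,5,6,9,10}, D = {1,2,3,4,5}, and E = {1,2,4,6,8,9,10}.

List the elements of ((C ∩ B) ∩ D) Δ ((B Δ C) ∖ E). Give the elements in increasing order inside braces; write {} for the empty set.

C ∩ B = {2,9,10}
(C ∩ B) ∩ D = {2}
B Δ C = {3,5,6,11}
(B Δ C) ∖ E = {3,5,11}
((C ∩ B) ∩ D) Δ ((B Δ C) ∖ E) = {2,3,5,11}

{2,3,5,11}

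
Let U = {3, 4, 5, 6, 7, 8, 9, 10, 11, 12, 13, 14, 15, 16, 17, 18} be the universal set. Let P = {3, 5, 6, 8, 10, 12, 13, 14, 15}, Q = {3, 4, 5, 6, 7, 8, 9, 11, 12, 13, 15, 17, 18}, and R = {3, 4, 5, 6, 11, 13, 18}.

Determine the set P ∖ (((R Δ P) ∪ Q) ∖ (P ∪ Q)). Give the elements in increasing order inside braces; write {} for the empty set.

R Δ P = {4, 8, 10, 11, 12, 14, 15, 18}
(R Δ P) ∪ Q = {3, 4, 5, 6, 7, 8, 9, 10, 11, 12, 13, 14, 15, 17, 18}
P ∪ Q = {3, 4, 5, 6, 7, 8, 9, 10, 11, 12, 13, 14, 15, 17, 18}
((R Δ P) ∪ Q) ∖ (P ∪ Q) = {}
P ∖ (((R Δ P) ∪ Q) ∖ (P ∪ Q)) = {3, 5, 6, 8, 10, 12, 13, 14, 15}

{3, 5, 6, 8, 10, 12, 13, 14, 15}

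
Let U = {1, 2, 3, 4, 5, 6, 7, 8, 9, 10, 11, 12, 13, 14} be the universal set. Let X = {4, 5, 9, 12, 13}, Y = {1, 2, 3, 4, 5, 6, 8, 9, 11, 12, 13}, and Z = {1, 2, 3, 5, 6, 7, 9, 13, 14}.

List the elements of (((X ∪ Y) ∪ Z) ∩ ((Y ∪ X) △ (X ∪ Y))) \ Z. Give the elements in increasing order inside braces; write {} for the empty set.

X ∪ Y = {1, 2, 3, 4, 5, 6, 8, 9, 11, 12, 13}
(X ∪ Y) ∪ Z = {1, 2, 3, 4, 5, 6, 7, 8, 9, 11, 12, 13, 14}
Y ∪ X = {1, 2, 3, 4, 5, 6, 8, 9, 11, 12, 13}
(Y ∪ X) △ (X ∪ Y) = {}
((X ∪ Y) ∪ Z) ∩ ((Y ∪ X) △ (X ∪ Y)) = {}
(((X ∪ Y) ∪ Z) ∩ ((Y ∪ X) △ (X ∪ Y))) \ Z = {}

{}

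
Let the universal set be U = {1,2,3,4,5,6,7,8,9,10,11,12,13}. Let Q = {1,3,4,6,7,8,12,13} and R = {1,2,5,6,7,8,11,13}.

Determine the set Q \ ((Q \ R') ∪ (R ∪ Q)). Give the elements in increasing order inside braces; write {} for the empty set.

R' = {3,4,9,10,12}
Q \ R' = {1,6,7,8,13}
R ∪ Q = {1,2,3,4,5,6,7,8,11,12,13}
(Q \ R') ∪ (R ∪ Q) = {1,2,3,4,5,6,7,8,11,12,13}
Q \ ((Q \ R') ∪ (R ∪ Q)) = {}

{}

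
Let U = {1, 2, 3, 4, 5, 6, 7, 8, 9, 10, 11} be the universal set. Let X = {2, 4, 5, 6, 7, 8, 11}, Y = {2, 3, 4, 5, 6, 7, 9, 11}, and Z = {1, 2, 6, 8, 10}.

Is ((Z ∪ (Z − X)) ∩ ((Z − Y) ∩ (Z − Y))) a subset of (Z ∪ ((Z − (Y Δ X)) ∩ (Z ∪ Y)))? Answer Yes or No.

Yes

Z − X = {1, 10}
Z ∪ (Z − X) = {1, 2, 6, 8, 10}
Z − Y = {1, 8, 10}
(Z − Y) ∩ (Z − Y) = {1, 8, 10}
(Z ∪ (Z − X)) ∩ ((Z − Y) ∩ (Z − Y)) = {1, 8, 10}
Y Δ X = {3, 8, 9}
Z − (Y Δ X) = {1, 2, 6, 10}
Z ∪ Y = {1, 2, 3, 4, 5, 6, 7, 8, 9, 10, 11}
(Z − (Y Δ X)) ∩ (Z ∪ Y) = {1, 2, 6, 10}
Z ∪ ((Z − (Y Δ X)) ∩ (Z ∪ Y)) = {1, 2, 6, 8, 10}
Every element of {1, 8, 10} is in {1, 2, 6, 8, 10}, so (Z ∪ (Z − X)) ∩ ((Z − Y) ∩ (Z − Y)) ⊆ Z ∪ ((Z − (Y Δ X)) ∩ (Z ∪ Y)).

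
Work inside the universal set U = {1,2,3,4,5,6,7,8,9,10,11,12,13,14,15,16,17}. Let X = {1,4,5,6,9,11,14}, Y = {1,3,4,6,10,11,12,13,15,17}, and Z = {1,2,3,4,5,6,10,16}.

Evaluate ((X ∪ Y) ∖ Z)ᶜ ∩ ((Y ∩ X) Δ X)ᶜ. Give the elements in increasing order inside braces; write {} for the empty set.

{1,2,3,4,6,7,8,10,16}

X ∪ Y = {1,3,4,5,6,9,10,11,12,13,14,15,17}
(X ∪ Y) ∖ Z = {9,11,12,13,14,15,17}
((X ∪ Y) ∖ Z)ᶜ = {1,2,3,4,5,6,7,8,10,16}
Y ∩ X = {1,4,6,11}
(Y ∩ X) Δ X = {5,9,14}
((Y ∩ X) Δ X)ᶜ = {1,2,3,4,6,7,8,10,11,12,13,15,16,17}
((X ∪ Y) ∖ Z)ᶜ ∩ ((Y ∩ X) Δ X)ᶜ = {1,2,3,4,6,7,8,10,16}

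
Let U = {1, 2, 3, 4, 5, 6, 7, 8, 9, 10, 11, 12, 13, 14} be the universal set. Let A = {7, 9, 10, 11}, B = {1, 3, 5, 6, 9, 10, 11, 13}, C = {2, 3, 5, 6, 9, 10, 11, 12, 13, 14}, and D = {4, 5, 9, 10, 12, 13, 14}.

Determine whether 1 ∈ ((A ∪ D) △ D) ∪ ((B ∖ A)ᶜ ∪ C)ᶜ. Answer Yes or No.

Yes

1 ∉ A and 1 ∉ D, so 1 ∉ A ∪ D
1 ∉ (A ∪ D) and 1 ∉ D, so 1 ∉ (A ∪ D) △ D
1 ∈ B and 1 ∉ A, so 1 ∈ B ∖ A
1 ∉ (B ∖ A)ᶜ since 1 ∈ (B ∖ A)
1 ∉ (B ∖ A)ᶜ and 1 ∉ C, so 1 ∉ (B ∖ A)ᶜ ∪ C
1 ∈ ((B ∖ A)ᶜ ∪ C)ᶜ since 1 ∉ ((B ∖ A)ᶜ ∪ C)
1 ∉ ((A ∪ D) △ D) and 1 ∈ ((B ∖ A)ᶜ ∪ C)ᶜ, so 1 ∈ ((A ∪ D) △ D) ∪ ((B ∖ A)ᶜ ∪ C)ᶜ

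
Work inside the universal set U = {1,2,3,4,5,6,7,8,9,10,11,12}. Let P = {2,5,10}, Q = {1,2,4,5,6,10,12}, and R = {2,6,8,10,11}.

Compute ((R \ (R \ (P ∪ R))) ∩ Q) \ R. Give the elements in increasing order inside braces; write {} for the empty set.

P ∪ R = {2,5,6,8,10,11}
R \ (P ∪ R) = {}
R \ (R \ (P ∪ R)) = {2,6,8,10,11}
(R \ (R \ (P ∪ R))) ∩ Q = {2,6,10}
((R \ (R \ (P ∪ R))) ∩ Q) \ R = {}

{}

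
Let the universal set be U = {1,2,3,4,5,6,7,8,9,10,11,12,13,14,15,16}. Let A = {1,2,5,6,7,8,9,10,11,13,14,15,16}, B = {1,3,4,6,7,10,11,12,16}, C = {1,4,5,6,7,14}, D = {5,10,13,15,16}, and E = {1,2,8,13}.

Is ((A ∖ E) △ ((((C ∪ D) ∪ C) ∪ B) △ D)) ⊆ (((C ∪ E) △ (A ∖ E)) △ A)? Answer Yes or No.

No

A ∖ E = {5,6,7,9,10,11,14,15,16}
C ∪ D = {1,4,5,6,7,10,13,14,15,16}
(C ∪ D) ∪ C = {1,4,5,6,7,10,13,14,15,16}
((C ∪ D) ∪ C) ∪ B = {1,3,4,5,6,7,10,11,12,13,14,15,16}
(((C ∪ D) ∪ C) ∪ B) △ D = {1,3,4,6,7,11,12,14}
(A ∖ E) △ ((((C ∪ D) ∪ C) ∪ B) △ D) = {1,3,4,5,9,10,12,15,16}
C ∪ E = {1,2,4,5,6,7,8,13,14}
(C ∪ E) △ (A ∖ E) = {1,2,4,8,9,10,11,13,15,16}
((C ∪ E) △ (A ∖ E)) △ A = {4,5,6,7,14}
1 ∈ (A ∖ E) △ ((((C ∪ D) ∪ C) ∪ B) △ D) but 1 ∉ ((C ∪ E) △ (A ∖ E)) △ A, so the inclusion fails.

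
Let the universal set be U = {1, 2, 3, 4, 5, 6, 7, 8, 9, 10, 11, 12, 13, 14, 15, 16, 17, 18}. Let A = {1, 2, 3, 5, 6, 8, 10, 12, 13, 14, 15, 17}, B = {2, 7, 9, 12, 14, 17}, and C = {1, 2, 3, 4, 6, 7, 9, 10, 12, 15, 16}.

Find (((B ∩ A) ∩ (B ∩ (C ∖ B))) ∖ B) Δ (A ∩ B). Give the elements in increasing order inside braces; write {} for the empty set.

B ∩ A = {2, 12, 14, 17}
C ∖ B = {1, 3, 4, 6, 10, 15, 16}
B ∩ (C ∖ B) = {}
(B ∩ A) ∩ (B ∩ (C ∖ B)) = {}
((B ∩ A) ∩ (B ∩ (C ∖ B))) ∖ B = {}
A ∩ B = {2, 12, 14, 17}
(((B ∩ A) ∩ (B ∩ (C ∖ B))) ∖ B) Δ (A ∩ B) = {2, 12, 14, 17}

{2, 12, 14, 17}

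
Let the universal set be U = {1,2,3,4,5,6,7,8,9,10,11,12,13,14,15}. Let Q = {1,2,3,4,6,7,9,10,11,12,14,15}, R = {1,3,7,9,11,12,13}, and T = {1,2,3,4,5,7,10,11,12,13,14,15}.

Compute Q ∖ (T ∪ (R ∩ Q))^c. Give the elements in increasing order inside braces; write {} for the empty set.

{1,2,3,4,7,9,10,11,12,14,15}

R ∩ Q = {1,3,7,9,11,12}
T ∪ (R ∩ Q) = {1,2,3,4,5,7,9,10,11,12,13,14,15}
(T ∪ (R ∩ Q))^c = {6,8}
Q ∖ (T ∪ (R ∩ Q))^c = {1,2,3,4,7,9,10,11,12,14,15}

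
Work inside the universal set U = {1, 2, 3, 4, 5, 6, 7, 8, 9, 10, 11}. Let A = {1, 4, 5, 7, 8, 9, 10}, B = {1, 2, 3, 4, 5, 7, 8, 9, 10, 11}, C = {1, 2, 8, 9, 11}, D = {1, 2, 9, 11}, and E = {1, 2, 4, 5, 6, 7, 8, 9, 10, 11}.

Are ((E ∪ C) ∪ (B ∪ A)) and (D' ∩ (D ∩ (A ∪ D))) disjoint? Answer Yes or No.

Yes

E ∪ C = {1, 2, 4, 5, 6, 7, 8, 9, 10, 11}
B ∪ A = {1, 2, 3, 4, 5, 7, 8, 9, 10, 11}
(E ∪ C) ∪ (B ∪ A) = {1, 2, 3, 4, 5, 6, 7, 8, 9, 10, 11}
D' = {3, 4, 5, 6, 7, 8, 10}
A ∪ D = {1, 2, 4, 5, 7, 8, 9, 10, 11}
D ∩ (A ∪ D) = {1, 2, 9, 11}
D' ∩ (D ∩ (A ∪ D)) = {}
{1, 2, 3, 4, 5, 6, 7, 8, 9, 10, 11} and {} share no elements.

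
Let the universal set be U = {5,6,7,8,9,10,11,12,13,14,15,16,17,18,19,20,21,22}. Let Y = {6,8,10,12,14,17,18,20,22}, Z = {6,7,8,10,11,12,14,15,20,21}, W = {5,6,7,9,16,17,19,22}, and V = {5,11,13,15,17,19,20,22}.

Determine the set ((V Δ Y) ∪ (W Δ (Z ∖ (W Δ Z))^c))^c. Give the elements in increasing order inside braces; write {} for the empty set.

V Δ Y = {5,6,8,10,11,12,13,14,15,18,19}
W Δ Z = {5,8,9,10,11,12,14,15,16,17,19,20,21,22}
Z ∖ (W Δ Z) = {6,7}
(Z ∖ (W Δ Z))^c = {5,8,9,10,11,12,13,14,15,16,17,18,19,20,21,22}
W Δ (Z ∖ (W Δ Z))^c = {6,7,8,10,11,12,13,14,15,18,20,21}
(V Δ Y) ∪ (W Δ (Z ∖ (W Δ Z))^c) = {5,6,7,8,10,11,12,13,14,15,18,19,20,21}
((V Δ Y) ∪ (W Δ (Z ∖ (W Δ Z))^c))^c = {9,16,17,22}

{9,16,17,22}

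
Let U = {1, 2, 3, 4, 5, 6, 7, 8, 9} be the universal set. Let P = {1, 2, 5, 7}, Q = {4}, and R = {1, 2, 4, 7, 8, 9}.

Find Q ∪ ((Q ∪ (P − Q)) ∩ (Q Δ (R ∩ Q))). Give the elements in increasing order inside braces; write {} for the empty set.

{4}

P − Q = {1, 2, 5, 7}
Q ∪ (P − Q) = {1, 2, 4, 5, 7}
R ∩ Q = {4}
Q Δ (R ∩ Q) = {}
(Q ∪ (P − Q)) ∩ (Q Δ (R ∩ Q)) = {}
Q ∪ ((Q ∪ (P − Q)) ∩ (Q Δ (R ∩ Q))) = {4}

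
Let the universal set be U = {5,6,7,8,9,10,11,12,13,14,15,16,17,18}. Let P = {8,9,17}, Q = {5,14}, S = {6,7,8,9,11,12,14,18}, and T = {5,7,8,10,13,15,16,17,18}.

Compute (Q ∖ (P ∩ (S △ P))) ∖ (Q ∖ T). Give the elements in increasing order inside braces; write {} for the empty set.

S △ P = {6,7,11,12,14,17,18}
P ∩ (S △ P) = {17}
Q ∖ (P ∩ (S △ P)) = {5,14}
Q ∖ T = {14}
(Q ∖ (P ∩ (S △ P))) ∖ (Q ∖ T) = {5}

{5}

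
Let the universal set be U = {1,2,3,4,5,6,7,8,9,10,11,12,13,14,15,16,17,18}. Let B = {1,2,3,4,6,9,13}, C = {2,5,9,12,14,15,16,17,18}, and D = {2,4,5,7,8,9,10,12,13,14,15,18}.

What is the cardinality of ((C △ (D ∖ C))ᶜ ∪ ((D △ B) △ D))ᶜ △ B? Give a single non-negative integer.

17

D ∖ C = {4,7,8,10,13}
C △ (D ∖ C) = {2,4,5,7,8,9,10,12,13,14,15,16,17,18}
(C △ (D ∖ C))ᶜ = {1,3,6,11}
D △ B = {1,3,5,6,7,8,10,12,14,15,18}
(D △ B) △ D = {1,2,3,4,6,9,13}
(C △ (D ∖ C))ᶜ ∪ ((D △ B) △ D) = {1,2,3,4,6,9,11,13}
((C △ (D ∖ C))ᶜ ∪ ((D △ B) △ D))ᶜ = {5,7,8,10,12,14,15,16,17,18}
((C △ (D ∖ C))ᶜ ∪ ((D △ B) △ D))ᶜ △ B = {1,2,3,4,5,6,7,8,9,10,12,13,14,15,16,17,18}
|((C △ (D ∖ C))ᶜ ∪ ((D △ B) △ D))ᶜ △ B| = 17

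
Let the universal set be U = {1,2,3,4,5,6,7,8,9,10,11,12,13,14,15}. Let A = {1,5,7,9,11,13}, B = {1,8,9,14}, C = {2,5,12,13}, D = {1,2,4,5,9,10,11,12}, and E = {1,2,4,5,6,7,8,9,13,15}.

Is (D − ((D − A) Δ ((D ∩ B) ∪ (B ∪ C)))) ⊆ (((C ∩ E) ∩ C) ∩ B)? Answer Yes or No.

D − A = {2,4,10,12}
D ∩ B = {1,9}
B ∪ C = {1,2,5,8,9,12,13,14}
(D ∩ B) ∪ (B ∪ C) = {1,2,5,8,9,12,13,14}
(D − A) Δ ((D ∩ B) ∪ (B ∪ C)) = {1,4,5,8,9,10,13,14}
D − ((D − A) Δ ((D ∩ B) ∪ (B ∪ C))) = {2,11,12}
C ∩ E = {2,5,13}
(C ∩ E) ∩ C = {2,5,13}
((C ∩ E) ∩ C) ∩ B = {}
2 ∈ D − ((D − A) Δ ((D ∩ B) ∪ (B ∪ C))) but 2 ∉ ((C ∩ E) ∩ C) ∩ B, so the inclusion fails.

No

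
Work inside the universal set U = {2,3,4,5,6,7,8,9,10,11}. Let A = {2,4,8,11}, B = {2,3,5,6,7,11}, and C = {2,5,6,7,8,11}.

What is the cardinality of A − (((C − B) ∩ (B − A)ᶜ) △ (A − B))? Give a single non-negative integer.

C − B = {8}
B − A = {3,5,6,7}
(B − A)ᶜ = {2,4,8,9,10,11}
(C − B) ∩ (B − A)ᶜ = {8}
A − B = {4,8}
((C − B) ∩ (B − A)ᶜ) △ (A − B) = {4}
A − (((C − B) ∩ (B − A)ᶜ) △ (A − B)) = {2,8,11}
|A − (((C − B) ∩ (B − A)ᶜ) △ (A − B))| = 3

3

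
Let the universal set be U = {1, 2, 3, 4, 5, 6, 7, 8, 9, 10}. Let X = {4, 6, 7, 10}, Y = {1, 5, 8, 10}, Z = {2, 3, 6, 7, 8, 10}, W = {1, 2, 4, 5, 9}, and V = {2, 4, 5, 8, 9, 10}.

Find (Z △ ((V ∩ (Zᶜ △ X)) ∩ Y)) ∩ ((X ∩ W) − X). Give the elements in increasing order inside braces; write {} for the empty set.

{}

Zᶜ = {1, 4, 5, 9}
Zᶜ △ X = {1, 5, 6, 7, 9, 10}
V ∩ (Zᶜ △ X) = {5, 9, 10}
(V ∩ (Zᶜ △ X)) ∩ Y = {5, 10}
Z △ ((V ∩ (Zᶜ △ X)) ∩ Y) = {2, 3, 5, 6, 7, 8}
X ∩ W = {4}
(X ∩ W) − X = {}
(Z △ ((V ∩ (Zᶜ △ X)) ∩ Y)) ∩ ((X ∩ W) − X) = {}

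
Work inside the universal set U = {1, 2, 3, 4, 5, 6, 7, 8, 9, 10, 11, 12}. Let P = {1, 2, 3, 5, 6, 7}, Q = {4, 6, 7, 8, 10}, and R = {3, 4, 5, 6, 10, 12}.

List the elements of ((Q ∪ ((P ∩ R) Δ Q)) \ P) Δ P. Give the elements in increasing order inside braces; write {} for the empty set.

{1, 2, 3, 4, 5, 6, 7, 8, 10}

P ∩ R = {3, 5, 6}
(P ∩ R) Δ Q = {3, 4, 5, 7, 8, 10}
Q ∪ ((P ∩ R) Δ Q) = {3, 4, 5, 6, 7, 8, 10}
(Q ∪ ((P ∩ R) Δ Q)) \ P = {4, 8, 10}
((Q ∪ ((P ∩ R) Δ Q)) \ P) Δ P = {1, 2, 3, 4, 5, 6, 7, 8, 10}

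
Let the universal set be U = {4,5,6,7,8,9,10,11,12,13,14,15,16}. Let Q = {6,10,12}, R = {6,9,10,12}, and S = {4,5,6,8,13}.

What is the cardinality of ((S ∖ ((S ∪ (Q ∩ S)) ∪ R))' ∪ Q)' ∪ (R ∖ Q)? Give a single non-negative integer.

1

Q ∩ S = {6}
S ∪ (Q ∩ S) = {4,5,6,8,13}
(S ∪ (Q ∩ S)) ∪ R = {4,5,6,8,9,10,12,13}
S ∖ ((S ∪ (Q ∩ S)) ∪ R) = {}
(S ∖ ((S ∪ (Q ∩ S)) ∪ R))' = {4,5,6,7,8,9,10,11,12,13,14,15,16}
(S ∖ ((S ∪ (Q ∩ S)) ∪ R))' ∪ Q = {4,5,6,7,8,9,10,11,12,13,14,15,16}
((S ∖ ((S ∪ (Q ∩ S)) ∪ R))' ∪ Q)' = {}
R ∖ Q = {9}
((S ∖ ((S ∪ (Q ∩ S)) ∪ R))' ∪ Q)' ∪ (R ∖ Q) = {9}
|((S ∖ ((S ∪ (Q ∩ S)) ∪ R))' ∪ Q)' ∪ (R ∖ Q)| = 1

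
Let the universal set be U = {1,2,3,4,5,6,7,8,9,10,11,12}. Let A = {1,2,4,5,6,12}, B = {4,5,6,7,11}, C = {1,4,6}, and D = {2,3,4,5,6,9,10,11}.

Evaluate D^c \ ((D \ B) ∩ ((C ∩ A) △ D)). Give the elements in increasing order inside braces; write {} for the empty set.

{1,7,8,12}

D^c = {1,7,8,12}
D \ B = {2,3,9,10}
C ∩ A = {1,4,6}
(C ∩ A) △ D = {1,2,3,5,9,10,11}
(D \ B) ∩ ((C ∩ A) △ D) = {2,3,9,10}
D^c \ ((D \ B) ∩ ((C ∩ A) △ D)) = {1,7,8,12}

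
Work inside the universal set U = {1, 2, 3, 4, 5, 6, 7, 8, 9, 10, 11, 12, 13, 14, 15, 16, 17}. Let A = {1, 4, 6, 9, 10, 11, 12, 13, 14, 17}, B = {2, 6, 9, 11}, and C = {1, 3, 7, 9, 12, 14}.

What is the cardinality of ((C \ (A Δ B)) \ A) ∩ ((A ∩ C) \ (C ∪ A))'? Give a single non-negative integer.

A Δ B = {1, 2, 4, 10, 12, 13, 14, 17}
C \ (A Δ B) = {3, 7, 9}
(C \ (A Δ B)) \ A = {3, 7}
A ∩ C = {1, 9, 12, 14}
C ∪ A = {1, 3, 4, 6, 7, 9, 10, 11, 12, 13, 14, 17}
(A ∩ C) \ (C ∪ A) = {}
((A ∩ C) \ (C ∪ A))' = {1, 2, 3, 4, 5, 6, 7, 8, 9, 10, 11, 12, 13, 14, 15, 16, 17}
((C \ (A Δ B)) \ A) ∩ ((A ∩ C) \ (C ∪ A))' = {3, 7}
|((C \ (A Δ B)) \ A) ∩ ((A ∩ C) \ (C ∪ A))'| = 2

2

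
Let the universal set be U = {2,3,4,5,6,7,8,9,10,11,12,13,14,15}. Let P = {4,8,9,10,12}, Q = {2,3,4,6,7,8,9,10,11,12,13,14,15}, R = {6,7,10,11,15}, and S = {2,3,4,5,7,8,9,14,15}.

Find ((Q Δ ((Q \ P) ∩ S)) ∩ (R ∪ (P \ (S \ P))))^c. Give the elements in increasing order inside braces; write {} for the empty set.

{2,3,5,7,13,14,15}

Q \ P = {2,3,6,7,11,13,14,15}
(Q \ P) ∩ S = {2,3,7,14,15}
Q Δ ((Q \ P) ∩ S) = {4,6,8,9,10,11,12,13}
S \ P = {2,3,5,7,14,15}
P \ (S \ P) = {4,8,9,10,12}
R ∪ (P \ (S \ P)) = {4,6,7,8,9,10,11,12,15}
(Q Δ ((Q \ P) ∩ S)) ∩ (R ∪ (P \ (S \ P))) = {4,6,8,9,10,11,12}
((Q Δ ((Q \ P) ∩ S)) ∩ (R ∪ (P \ (S \ P))))^c = {2,3,5,7,13,14,15}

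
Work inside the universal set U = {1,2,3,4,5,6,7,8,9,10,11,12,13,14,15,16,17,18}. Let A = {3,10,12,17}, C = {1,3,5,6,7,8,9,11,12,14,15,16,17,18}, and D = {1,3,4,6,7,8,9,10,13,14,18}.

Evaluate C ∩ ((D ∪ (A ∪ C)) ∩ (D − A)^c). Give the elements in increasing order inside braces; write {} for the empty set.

A ∪ C = {1,3,5,6,7,8,9,10,11,12,14,15,16,17,18}
D ∪ (A ∪ C) = {1,3,4,5,6,7,8,9,10,11,12,13,14,15,16,17,18}
D − A = {1,4,6,7,8,9,13,14,18}
(D − A)^c = {2,3,5,10,11,12,15,16,17}
(D ∪ (A ∪ C)) ∩ (D − A)^c = {3,5,10,11,12,15,16,17}
C ∩ ((D ∪ (A ∪ C)) ∩ (D − A)^c) = {3,5,11,12,15,16,17}

{3,5,11,12,15,16,17}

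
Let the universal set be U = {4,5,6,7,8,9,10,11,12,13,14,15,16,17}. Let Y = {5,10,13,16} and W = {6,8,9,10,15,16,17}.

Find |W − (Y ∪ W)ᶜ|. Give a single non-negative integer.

Y ∪ W = {5,6,8,9,10,13,15,16,17}
(Y ∪ W)ᶜ = {4,7,11,12,14}
W − (Y ∪ W)ᶜ = {6,8,9,10,15,16,17}
|W − (Y ∪ W)ᶜ| = 7

7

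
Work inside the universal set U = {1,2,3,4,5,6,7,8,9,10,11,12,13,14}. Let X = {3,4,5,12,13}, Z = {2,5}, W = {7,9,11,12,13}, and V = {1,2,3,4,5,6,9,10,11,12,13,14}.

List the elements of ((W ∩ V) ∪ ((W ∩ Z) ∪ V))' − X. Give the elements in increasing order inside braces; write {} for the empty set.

{7,8}

W ∩ V = {9,11,12,13}
W ∩ Z = {}
(W ∩ Z) ∪ V = {1,2,3,4,5,6,9,10,11,12,13,14}
(W ∩ V) ∪ ((W ∩ Z) ∪ V) = {1,2,3,4,5,6,9,10,11,12,13,14}
((W ∩ V) ∪ ((W ∩ Z) ∪ V))' = {7,8}
((W ∩ V) ∪ ((W ∩ Z) ∪ V))' − X = {7,8}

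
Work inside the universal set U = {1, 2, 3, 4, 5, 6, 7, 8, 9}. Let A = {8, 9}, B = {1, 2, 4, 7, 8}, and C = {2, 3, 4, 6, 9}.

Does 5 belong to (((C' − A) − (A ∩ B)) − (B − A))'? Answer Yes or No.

5 ∉ C, so 5 ∈ C'
5 ∈ C' and 5 ∉ A, so 5 ∈ C' − A
5 ∉ A and 5 ∉ B, so 5 ∉ A ∩ B
5 ∈ (C' − A) and 5 ∉ (A ∩ B), so 5 ∈ (C' − A) − (A ∩ B)
5 ∉ B and 5 ∉ A, so 5 ∉ B − A
5 ∈ ((C' − A) − (A ∩ B)) and 5 ∉ (B − A), so 5 ∈ ((C' − A) − (A ∩ B)) − (B − A)
5 ∉ (((C' − A) − (A ∩ B)) − (B − A))' since 5 ∈ (((C' − A) − (A ∩ B)) − (B − A))

No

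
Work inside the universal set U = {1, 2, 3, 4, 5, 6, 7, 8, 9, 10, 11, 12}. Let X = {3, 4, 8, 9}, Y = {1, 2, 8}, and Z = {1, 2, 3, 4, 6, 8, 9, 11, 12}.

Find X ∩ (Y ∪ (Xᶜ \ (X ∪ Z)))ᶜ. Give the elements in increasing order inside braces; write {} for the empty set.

Xᶜ = {1, 2, 5, 6, 7, 10, 11, 12}
X ∪ Z = {1, 2, 3, 4, 6, 8, 9, 11, 12}
Xᶜ \ (X ∪ Z) = {5, 7, 10}
Y ∪ (Xᶜ \ (X ∪ Z)) = {1, 2, 5, 7, 8, 10}
(Y ∪ (Xᶜ \ (X ∪ Z)))ᶜ = {3, 4, 6, 9, 11, 12}
X ∩ (Y ∪ (Xᶜ \ (X ∪ Z)))ᶜ = {3, 4, 9}

{3, 4, 9}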